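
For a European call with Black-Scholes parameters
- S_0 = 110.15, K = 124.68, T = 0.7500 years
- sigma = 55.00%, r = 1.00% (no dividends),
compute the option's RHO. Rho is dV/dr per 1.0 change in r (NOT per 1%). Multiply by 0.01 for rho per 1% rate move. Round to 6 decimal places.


Answer: Rho = 29.208455

Derivation:
d1 = -0.0062351344; d2 = -0.4825491065
phi(d1) = 0.3989345257; exp(-qT) = 1.0000000000; exp(-rT) = 0.9925280548
N(d2) = 0.3147079614
Rho = K*T*exp(-rT)*N(d2) = 124.6800 * 0.7500 * 0.9925280548 * 0.3147079614 = 29.208455


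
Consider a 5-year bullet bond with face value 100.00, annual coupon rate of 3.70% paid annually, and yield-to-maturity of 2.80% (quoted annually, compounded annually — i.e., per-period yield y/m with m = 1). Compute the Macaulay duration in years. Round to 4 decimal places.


Coupon per period c = face * coupon_rate / m = 3.700000
Periods per year m = 1; per-period yield y/m = 0.028000
Number of cashflows N = 5
Cashflows (t years, CF_t, discount factor 1/(1+y/m)^(m*t), PV):
  t = 1.0000: CF_t = 3.700000, DF = 0.972763, PV = 3.599222
  t = 2.0000: CF_t = 3.700000, DF = 0.946267, PV = 3.501189
  t = 3.0000: CF_t = 3.700000, DF = 0.920493, PV = 3.405825
  t = 4.0000: CF_t = 3.700000, DF = 0.895422, PV = 3.313060
  t = 5.0000: CF_t = 103.700000, DF = 0.871033, PV = 90.326084
Price P = sum_t PV_t = 104.145380
Macaulay numerator sum_t t * PV_t:
  t * PV_t at t = 1.0000: 3.599222
  t * PV_t at t = 2.0000: 7.002377
  t * PV_t at t = 3.0000: 10.217476
  t * PV_t at t = 4.0000: 13.252239
  t * PV_t at t = 5.0000: 451.630421
Macaulay duration D = (sum_t t * PV_t) / P = 485.701735 / 104.145380 = 4.663690

Answer: Macaulay duration = 4.6637 years


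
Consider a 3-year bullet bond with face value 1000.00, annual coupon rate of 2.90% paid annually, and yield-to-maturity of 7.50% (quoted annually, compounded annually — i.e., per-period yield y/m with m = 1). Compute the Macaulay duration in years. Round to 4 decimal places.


Coupon per period c = face * coupon_rate / m = 29.000000
Periods per year m = 1; per-period yield y/m = 0.075000
Number of cashflows N = 3
Cashflows (t years, CF_t, discount factor 1/(1+y/m)^(m*t), PV):
  t = 1.0000: CF_t = 29.000000, DF = 0.930233, PV = 26.976744
  t = 2.0000: CF_t = 29.000000, DF = 0.865333, PV = 25.094646
  t = 3.0000: CF_t = 1029.000000, DF = 0.804961, PV = 828.304426
Price P = sum_t PV_t = 880.375816
Macaulay numerator sum_t t * PV_t:
  t * PV_t at t = 1.0000: 26.976744
  t * PV_t at t = 2.0000: 50.189292
  t * PV_t at t = 3.0000: 2484.913278
Macaulay duration D = (sum_t t * PV_t) / P = 2562.079314 / 880.375816 = 2.910211

Answer: Macaulay duration = 2.9102 years


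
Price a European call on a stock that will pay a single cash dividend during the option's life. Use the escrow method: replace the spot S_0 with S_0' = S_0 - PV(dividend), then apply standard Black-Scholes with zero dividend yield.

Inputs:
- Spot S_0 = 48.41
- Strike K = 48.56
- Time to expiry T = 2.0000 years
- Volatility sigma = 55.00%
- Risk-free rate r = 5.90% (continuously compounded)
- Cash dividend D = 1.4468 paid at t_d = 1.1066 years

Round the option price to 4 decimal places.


Answer: Price = 15.6812

Derivation:
PV(D) = D * exp(-r * t_d) = 1.4468 * 0.93679632 = 1.35535691
S_0' = S_0 - PV(D) = 48.4100 - 1.35535691 = 47.05464309
d1 = (ln(S_0'/K) + (r + sigma^2/2)*T) / (sigma*sqrt(T)) = 0.50012942
d2 = d1 - sigma*sqrt(T) = -0.27768803
exp(-rT) = 0.88869605
N(d1) = 0.69150803; N(d2) = 0.39062592
C = S_0' * N(d1) - K * exp(-rT) * N(d2) = 47.05464309 * 0.69150803 - 48.5600 * 0.88869605 * 0.39062592 = 15.6812


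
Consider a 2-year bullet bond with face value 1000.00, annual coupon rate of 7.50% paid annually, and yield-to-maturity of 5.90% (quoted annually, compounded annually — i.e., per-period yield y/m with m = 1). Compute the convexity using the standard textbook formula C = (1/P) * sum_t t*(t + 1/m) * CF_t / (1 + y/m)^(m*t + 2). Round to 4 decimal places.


Coupon per period c = face * coupon_rate / m = 75.000000
Periods per year m = 1; per-period yield y/m = 0.059000
Number of cashflows N = 2
Cashflows (t years, CF_t, discount factor 1/(1+y/m)^(m*t), PV):
  t = 1.0000: CF_t = 75.000000, DF = 0.944287, PV = 70.821530
  t = 2.0000: CF_t = 1075.000000, DF = 0.891678, PV = 958.553912
Price P = sum_t PV_t = 1029.375442
Convexity numerator sum_t t*(t + 1/m) * CF_t / (1+y/m)^(m*t + 2):
  t = 1.0000: term = 126.300008
  t = 2.0000: term = 5128.328945
Convexity = (1/P) * sum = 5254.628953 / 1029.375442 = 5.104677

Answer: Convexity = 5.1047


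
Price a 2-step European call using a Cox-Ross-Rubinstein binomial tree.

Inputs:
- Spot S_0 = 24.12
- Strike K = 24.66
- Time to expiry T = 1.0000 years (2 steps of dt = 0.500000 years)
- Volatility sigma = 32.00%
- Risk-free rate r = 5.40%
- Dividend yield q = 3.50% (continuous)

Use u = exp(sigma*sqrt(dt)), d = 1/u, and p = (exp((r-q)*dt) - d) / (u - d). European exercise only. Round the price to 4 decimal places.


Answer: Price = V(0,0) = 2.7124

Derivation:
dt = T/N = 0.500000
u = exp(sigma*sqrt(dt)) = 1.253919; d = 1/u = 0.797499
p = (exp((r-q)*dt) - d) / (u - d) = 0.464585
Discount per step: exp(-r*dt) = 0.973361
Stock lattice S(k, i) with i counting down-moves:
  k=0: S(0,0) = 24.1200
  k=1: S(1,0) = 30.2445; S(1,1) = 19.2357
  k=2: S(2,0) = 37.9242; S(2,1) = 24.1200; S(2,2) = 15.3404
Terminal payoffs V(N, i) = max(S_T - K, 0):
  V(2,0) = 13.264211; V(2,1) = 0.000000; V(2,2) = 0.000000
Backward induction: V(k, i) = exp(-r*dt) * [p * V(k+1, i) + (1-p) * V(k+1, i+1)].
  V(1,0) = exp(-r*dt) * [p*13.264211 + (1-p)*0.000000] = 5.998195
  V(1,1) = exp(-r*dt) * [p*0.000000 + (1-p)*0.000000] = 0.000000
  V(0,0) = exp(-r*dt) * [p*5.998195 + (1-p)*0.000000] = 2.712438


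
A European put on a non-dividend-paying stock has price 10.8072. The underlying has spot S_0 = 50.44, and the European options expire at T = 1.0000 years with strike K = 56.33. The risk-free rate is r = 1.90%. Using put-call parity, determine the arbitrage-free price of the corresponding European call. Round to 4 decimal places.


Put-call parity: C - P = S_0 * exp(-qT) - K * exp(-rT).
S_0 * exp(-qT) = 50.4400 * 1.00000000 = 50.44000000
K * exp(-rT) = 56.3300 * 0.98117936 = 55.26983348
C = P + S*exp(-qT) - K*exp(-rT)
C = 10.8072 + 50.44000000 - 55.26983348 = 5.9774

Answer: Call price = 5.9774


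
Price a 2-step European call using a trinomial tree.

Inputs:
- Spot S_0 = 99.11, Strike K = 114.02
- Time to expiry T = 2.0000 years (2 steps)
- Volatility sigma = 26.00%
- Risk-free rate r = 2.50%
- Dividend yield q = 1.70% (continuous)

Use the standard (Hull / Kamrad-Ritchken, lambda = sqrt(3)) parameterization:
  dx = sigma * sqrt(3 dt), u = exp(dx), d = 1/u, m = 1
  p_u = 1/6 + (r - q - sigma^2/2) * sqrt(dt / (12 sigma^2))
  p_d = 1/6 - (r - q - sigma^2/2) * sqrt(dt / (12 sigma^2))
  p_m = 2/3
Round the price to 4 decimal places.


dt = T/N = 1.000000; dx = sigma*sqrt(3*dt) = 0.450333
u = exp(dx) = 1.568835; d = 1/u = 0.637416
p_u = 0.138021, p_m = 0.666667, p_d = 0.195312
Discount per step: exp(-r*dt) = 0.975310
Stock lattice S(k, j) with j the centered position index:
  k=0: S(0,+0) = 99.1100
  k=1: S(1,-1) = 63.1743; S(1,+0) = 99.1100; S(1,+1) = 155.4872
  k=2: S(2,-2) = 40.2683; S(2,-1) = 63.1743; S(2,+0) = 99.1100; S(2,+1) = 155.4872; S(2,+2) = 243.9338
Terminal payoffs V(N, j) = max(S_T - K, 0):
  V(2,-2) = 0.000000; V(2,-1) = 0.000000; V(2,+0) = 0.000000; V(2,+1) = 41.467222; V(2,+2) = 129.913773
Backward induction: V(k, j) = exp(-r*dt) * [p_u * V(k+1, j+1) + p_m * V(k+1, j) + p_d * V(k+1, j-1)]
  V(1,-1) = exp(-r*dt) * [p_u*0.000000 + p_m*0.000000 + p_d*0.000000] = 0.000000
  V(1,+0) = exp(-r*dt) * [p_u*41.467222 + p_m*0.000000 + p_d*0.000000] = 5.582046
  V(1,+1) = exp(-r*dt) * [p_u*129.913773 + p_m*41.467222 + p_d*0.000000] = 44.450404
  V(0,+0) = exp(-r*dt) * [p_u*44.450404 + p_m*5.582046 + p_d*0.000000] = 9.613106

Answer: Price = V(0,0) = 9.6131


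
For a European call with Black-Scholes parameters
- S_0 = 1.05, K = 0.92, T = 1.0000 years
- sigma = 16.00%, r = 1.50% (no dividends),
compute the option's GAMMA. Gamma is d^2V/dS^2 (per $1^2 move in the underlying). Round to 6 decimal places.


d1 = 0.9998235819; d2 = 0.8398235819
phi(d1) = 0.2420134125; exp(-qT) = 1.0000000000; exp(-rT) = 0.9851119396
Gamma = exp(-qT) * phi(d1) / (S * sigma * sqrt(T)) = 1.0000000000 * 0.2420134125 / (1.0500 * 0.1600 * 1.0000000000) = 1.440556

Answer: Gamma = 1.440556


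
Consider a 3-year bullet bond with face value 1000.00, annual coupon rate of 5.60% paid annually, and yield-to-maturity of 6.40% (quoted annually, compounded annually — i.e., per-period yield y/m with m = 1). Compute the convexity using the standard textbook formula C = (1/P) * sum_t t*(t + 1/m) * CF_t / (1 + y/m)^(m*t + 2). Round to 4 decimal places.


Answer: Convexity = 9.8570

Derivation:
Coupon per period c = face * coupon_rate / m = 56.000000
Periods per year m = 1; per-period yield y/m = 0.064000
Number of cashflows N = 3
Cashflows (t years, CF_t, discount factor 1/(1+y/m)^(m*t), PV):
  t = 1.0000: CF_t = 56.000000, DF = 0.939850, PV = 52.631579
  t = 2.0000: CF_t = 56.000000, DF = 0.883317, PV = 49.465770
  t = 3.0000: CF_t = 1056.000000, DF = 0.830185, PV = 876.675832
Price P = sum_t PV_t = 978.773181
Convexity numerator sum_t t*(t + 1/m) * CF_t / (1+y/m)^(m*t + 2):
  t = 1.0000: term = 92.980770
  t = 2.0000: term = 262.163825
  t = 3.0000: term = 9292.595316
Convexity = (1/P) * sum = 9647.739912 / 978.773181 = 9.856972


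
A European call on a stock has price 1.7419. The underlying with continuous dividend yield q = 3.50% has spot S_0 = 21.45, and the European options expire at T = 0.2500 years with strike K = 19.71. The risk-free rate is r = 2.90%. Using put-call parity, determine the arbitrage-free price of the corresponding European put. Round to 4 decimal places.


Answer: Put price = 0.0464

Derivation:
Put-call parity: C - P = S_0 * exp(-qT) - K * exp(-rT).
S_0 * exp(-qT) = 21.4500 * 0.99128817 = 21.26313124
K * exp(-rT) = 19.7100 * 0.99277622 = 19.56761925
P = C - S*exp(-qT) + K*exp(-rT)
P = 1.7419 - 21.26313124 + 19.56761925 = 0.0464


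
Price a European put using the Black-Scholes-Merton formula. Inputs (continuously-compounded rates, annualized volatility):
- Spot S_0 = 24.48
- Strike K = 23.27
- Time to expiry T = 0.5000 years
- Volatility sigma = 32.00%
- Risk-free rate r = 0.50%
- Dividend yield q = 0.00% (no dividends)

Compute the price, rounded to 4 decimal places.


Answer: Price = 1.5728

Derivation:
d1 = (ln(S/K) + (r - q + 0.5*sigma^2) * T) / (sigma * sqrt(T)) = 0.34821244
d2 = d1 - sigma * sqrt(T) = 0.12193827
exp(-rT) = 0.99750312; exp(-qT) = 1.00000000
P = K * exp(-rT) * N(-d2) - S_0 * exp(-qT) * N(-d1)
N(-d1) = 0.36384032; N(-d2) = 0.45147395
P = 23.2700 * 0.99750312 * 0.45147395 - 24.4800 * 1.00000000 * 0.36384032 = 1.5728


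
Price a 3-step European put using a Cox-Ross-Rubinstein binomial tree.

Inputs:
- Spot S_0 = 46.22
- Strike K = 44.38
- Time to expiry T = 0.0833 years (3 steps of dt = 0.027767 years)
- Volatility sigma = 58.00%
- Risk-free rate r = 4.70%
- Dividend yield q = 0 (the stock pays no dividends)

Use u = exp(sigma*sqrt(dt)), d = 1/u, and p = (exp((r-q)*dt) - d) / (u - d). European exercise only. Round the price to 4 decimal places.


dt = T/N = 0.027767
u = exp(sigma*sqrt(dt)) = 1.101472; d = 1/u = 0.907876
p = (exp((r-q)*dt) - d) / (u - d) = 0.482602
Discount per step: exp(-r*dt) = 0.998696
Stock lattice S(k, i) with i counting down-moves:
  k=0: S(0,0) = 46.2200
  k=1: S(1,0) = 50.9100; S(1,1) = 41.9620
  k=2: S(2,0) = 56.0760; S(2,1) = 46.2200; S(2,2) = 38.0963
  k=3: S(3,0) = 61.7661; S(3,1) = 50.9100; S(3,2) = 41.9620; S(3,3) = 34.5867
Terminal payoffs V(N, i) = max(K - S_T, 0):
  V(3,0) = 0.000000; V(3,1) = 0.000000; V(3,2) = 2.417965; V(3,3) = 9.793252
Backward induction: V(k, i) = exp(-r*dt) * [p * V(k+1, i) + (1-p) * V(k+1, i+1)].
  V(2,0) = exp(-r*dt) * [p*0.000000 + (1-p)*0.000000] = 0.000000
  V(2,1) = exp(-r*dt) * [p*0.000000 + (1-p)*2.417965] = 1.249418
  V(2,2) = exp(-r*dt) * [p*2.417965 + (1-p)*9.793252] = 6.225791
  V(1,0) = exp(-r*dt) * [p*0.000000 + (1-p)*1.249418] = 0.645603
  V(1,1) = exp(-r*dt) * [p*1.249418 + (1-p)*6.225791] = 3.819194
  V(0,0) = exp(-r*dt) * [p*0.645603 + (1-p)*3.819194] = 2.284628

Answer: Price = V(0,0) = 2.2846


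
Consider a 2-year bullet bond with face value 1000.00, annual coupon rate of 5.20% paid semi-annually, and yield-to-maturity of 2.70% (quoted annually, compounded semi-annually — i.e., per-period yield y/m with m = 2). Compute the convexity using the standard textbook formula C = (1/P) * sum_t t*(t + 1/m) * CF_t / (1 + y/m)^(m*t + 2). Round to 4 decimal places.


Coupon per period c = face * coupon_rate / m = 26.000000
Periods per year m = 2; per-period yield y/m = 0.013500
Number of cashflows N = 4
Cashflows (t years, CF_t, discount factor 1/(1+y/m)^(m*t), PV):
  t = 0.5000: CF_t = 26.000000, DF = 0.986680, PV = 25.653675
  t = 1.0000: CF_t = 26.000000, DF = 0.973537, PV = 25.311964
  t = 1.5000: CF_t = 26.000000, DF = 0.960569, PV = 24.974804
  t = 2.0000: CF_t = 1026.000000, DF = 0.947774, PV = 972.416566
Price P = sum_t PV_t = 1048.357009
Convexity numerator sum_t t*(t + 1/m) * CF_t / (1+y/m)^(m*t + 2):
  t = 0.5000: term = 12.487402
  t = 1.0000: term = 36.963203
  t = 1.5000: term = 72.941693
  t = 2.0000: term = 4733.417880
Convexity = (1/P) * sum = 4855.810177 / 1048.357009 = 4.631829

Answer: Convexity = 4.6318


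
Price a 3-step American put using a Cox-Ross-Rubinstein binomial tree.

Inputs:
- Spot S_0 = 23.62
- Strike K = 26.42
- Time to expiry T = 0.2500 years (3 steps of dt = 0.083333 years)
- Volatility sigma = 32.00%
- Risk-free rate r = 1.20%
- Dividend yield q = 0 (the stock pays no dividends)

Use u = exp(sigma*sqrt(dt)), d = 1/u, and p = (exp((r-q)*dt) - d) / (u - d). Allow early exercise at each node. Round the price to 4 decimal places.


dt = T/N = 0.083333
u = exp(sigma*sqrt(dt)) = 1.096777; d = 1/u = 0.911762
p = (exp((r-q)*dt) - d) / (u - d) = 0.482330
Discount per step: exp(-r*dt) = 0.999000
Stock lattice S(k, i) with i counting down-moves:
  k=0: S(0,0) = 23.6200
  k=1: S(1,0) = 25.9059; S(1,1) = 21.5358
  k=2: S(2,0) = 28.4130; S(2,1) = 23.6200; S(2,2) = 19.6356
  k=3: S(3,0) = 31.1627; S(3,1) = 25.9059; S(3,2) = 21.5358; S(3,3) = 17.9030
Terminal payoffs V(N, i) = max(K - S_T, 0):
  V(3,0) = 0.000000; V(3,1) = 0.514123; V(3,2) = 4.884176; V(3,3) = 8.517047
Backward induction: V(k, i) = exp(-r*dt) * [p * V(k+1, i) + (1-p) * V(k+1, i+1)]; then take max(V_cont, immediate exercise) for American.
  V(2,0) = exp(-r*dt) * [p*0.000000 + (1-p)*0.514123] = 0.265880; exercise = 0.000000; V(2,0) = max -> 0.265880
  V(2,1) = exp(-r*dt) * [p*0.514123 + (1-p)*4.884176] = 2.773593; exercise = 2.800000; V(2,1) = max -> 2.800000
  V(2,2) = exp(-r*dt) * [p*4.884176 + (1-p)*8.517047] = 6.758043; exercise = 6.784449; V(2,2) = max -> 6.784449
  V(1,0) = exp(-r*dt) * [p*0.265880 + (1-p)*2.800000] = 1.576141; exercise = 0.514123; V(1,0) = max -> 1.576141
  V(1,1) = exp(-r*dt) * [p*2.800000 + (1-p)*6.784449] = 4.857769; exercise = 4.884176; V(1,1) = max -> 4.884176
  V(0,0) = exp(-r*dt) * [p*1.576141 + (1-p)*4.884176] = 3.285324; exercise = 2.800000; V(0,0) = max -> 3.285324

Answer: Price = V(0,0) = 3.2853


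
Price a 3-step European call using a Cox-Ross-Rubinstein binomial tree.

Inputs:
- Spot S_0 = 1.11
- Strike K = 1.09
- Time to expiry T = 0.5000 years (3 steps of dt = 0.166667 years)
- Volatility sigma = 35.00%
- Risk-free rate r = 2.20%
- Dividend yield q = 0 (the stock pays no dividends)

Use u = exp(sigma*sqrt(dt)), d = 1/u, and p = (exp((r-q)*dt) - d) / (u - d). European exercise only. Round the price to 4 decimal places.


dt = T/N = 0.166667
u = exp(sigma*sqrt(dt)) = 1.153599; d = 1/u = 0.866852
p = (exp((r-q)*dt) - d) / (u - d) = 0.477150
Discount per step: exp(-r*dt) = 0.996340
Stock lattice S(k, i) with i counting down-moves:
  k=0: S(0,0) = 1.1100
  k=1: S(1,0) = 1.2805; S(1,1) = 0.9622
  k=2: S(2,0) = 1.4772; S(2,1) = 1.1100; S(2,2) = 0.8341
  k=3: S(3,0) = 1.7041; S(3,1) = 1.2805; S(3,2) = 0.9622; S(3,3) = 0.7230
Terminal payoffs V(N, i) = max(S_T - K, 0):
  V(3,0) = 0.614072; V(3,1) = 0.190495; V(3,2) = 0.000000; V(3,3) = 0.000000
Backward induction: V(k, i) = exp(-r*dt) * [p * V(k+1, i) + (1-p) * V(k+1, i+1)].
  V(2,0) = exp(-r*dt) * [p*0.614072 + (1-p)*0.190495] = 0.391168
  V(2,1) = exp(-r*dt) * [p*0.190495 + (1-p)*0.000000] = 0.090562
  V(2,2) = exp(-r*dt) * [p*0.000000 + (1-p)*0.000000] = 0.000000
  V(1,0) = exp(-r*dt) * [p*0.391168 + (1-p)*0.090562] = 0.233140
  V(1,1) = exp(-r*dt) * [p*0.090562 + (1-p)*0.000000] = 0.043053
  V(0,0) = exp(-r*dt) * [p*0.233140 + (1-p)*0.043053] = 0.133263

Answer: Price = V(0,0) = 0.1333


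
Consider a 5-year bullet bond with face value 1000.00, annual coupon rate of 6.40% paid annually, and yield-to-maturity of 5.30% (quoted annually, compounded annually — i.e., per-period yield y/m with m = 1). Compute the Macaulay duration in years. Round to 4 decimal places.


Coupon per period c = face * coupon_rate / m = 64.000000
Periods per year m = 1; per-period yield y/m = 0.053000
Number of cashflows N = 5
Cashflows (t years, CF_t, discount factor 1/(1+y/m)^(m*t), PV):
  t = 1.0000: CF_t = 64.000000, DF = 0.949668, PV = 60.778727
  t = 2.0000: CF_t = 64.000000, DF = 0.901869, PV = 57.719589
  t = 3.0000: CF_t = 64.000000, DF = 0.856475, PV = 54.814425
  t = 4.0000: CF_t = 64.000000, DF = 0.813367, PV = 52.055484
  t = 5.0000: CF_t = 1064.000000, DF = 0.772428, PV = 821.863649
Price P = sum_t PV_t = 1047.231874
Macaulay numerator sum_t t * PV_t:
  t * PV_t at t = 1.0000: 60.778727
  t * PV_t at t = 2.0000: 115.439178
  t * PV_t at t = 3.0000: 164.443274
  t * PV_t at t = 4.0000: 208.221936
  t * PV_t at t = 5.0000: 4109.318245
Macaulay duration D = (sum_t t * PV_t) / P = 4658.201361 / 1047.231874 = 4.448109

Answer: Macaulay duration = 4.4481 years


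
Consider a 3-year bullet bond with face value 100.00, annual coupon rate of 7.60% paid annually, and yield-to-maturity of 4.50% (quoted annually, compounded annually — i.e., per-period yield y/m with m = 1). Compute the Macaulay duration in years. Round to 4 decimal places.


Answer: Macaulay duration = 2.8018 years

Derivation:
Coupon per period c = face * coupon_rate / m = 7.600000
Periods per year m = 1; per-period yield y/m = 0.045000
Number of cashflows N = 3
Cashflows (t years, CF_t, discount factor 1/(1+y/m)^(m*t), PV):
  t = 1.0000: CF_t = 7.600000, DF = 0.956938, PV = 7.272727
  t = 2.0000: CF_t = 7.600000, DF = 0.915730, PV = 6.959548
  t = 3.0000: CF_t = 107.600000, DF = 0.876297, PV = 94.289515
Price P = sum_t PV_t = 108.521789
Macaulay numerator sum_t t * PV_t:
  t * PV_t at t = 1.0000: 7.272727
  t * PV_t at t = 2.0000: 13.919095
  t * PV_t at t = 3.0000: 282.868544
Macaulay duration D = (sum_t t * PV_t) / P = 304.060366 / 108.521789 = 2.801837


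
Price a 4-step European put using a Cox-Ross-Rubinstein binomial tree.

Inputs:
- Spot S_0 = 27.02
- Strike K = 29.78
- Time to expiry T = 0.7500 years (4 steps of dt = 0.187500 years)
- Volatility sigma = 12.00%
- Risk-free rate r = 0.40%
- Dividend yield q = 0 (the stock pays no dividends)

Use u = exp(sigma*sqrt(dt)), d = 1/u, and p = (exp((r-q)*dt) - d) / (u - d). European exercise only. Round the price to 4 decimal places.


Answer: Price = V(0,0) = 2.9264

Derivation:
dt = T/N = 0.187500
u = exp(sigma*sqrt(dt)) = 1.053335; d = 1/u = 0.949365
p = (exp((r-q)*dt) - d) / (u - d) = 0.494229
Discount per step: exp(-r*dt) = 0.999250
Stock lattice S(k, i) with i counting down-moves:
  k=0: S(0,0) = 27.0200
  k=1: S(1,0) = 28.4611; S(1,1) = 25.6519
  k=2: S(2,0) = 29.9791; S(2,1) = 27.0200; S(2,2) = 24.3530
  k=3: S(3,0) = 31.5780; S(3,1) = 28.4611; S(3,2) = 25.6519; S(3,3) = 23.1199
  k=4: S(4,0) = 33.2623; S(4,1) = 29.9791; S(4,2) = 27.0200; S(4,3) = 24.3530; S(4,4) = 21.9492
Terminal payoffs V(N, i) = max(K - S_T, 0):
  V(4,0) = 0.000000; V(4,1) = 0.000000; V(4,2) = 2.760000; V(4,3) = 5.427019; V(4,4) = 7.830788
Backward induction: V(k, i) = exp(-r*dt) * [p * V(k+1, i) + (1-p) * V(k+1, i+1)].
  V(3,0) = exp(-r*dt) * [p*0.000000 + (1-p)*0.000000] = 0.000000
  V(3,1) = exp(-r*dt) * [p*0.000000 + (1-p)*2.760000] = 1.394882
  V(3,2) = exp(-r*dt) * [p*2.760000 + (1-p)*5.427019] = 4.105820
  V(3,3) = exp(-r*dt) * [p*5.427019 + (1-p)*7.830788] = 6.637796
  V(2,0) = exp(-r*dt) * [p*0.000000 + (1-p)*1.394882] = 0.704962
  V(2,1) = exp(-r*dt) * [p*1.394882 + (1-p)*4.105820] = 2.763923
  V(2,2) = exp(-r*dt) * [p*4.105820 + (1-p)*6.637796] = 5.382382
  V(1,0) = exp(-r*dt) * [p*0.704962 + (1-p)*2.763923] = 1.745016
  V(1,1) = exp(-r*dt) * [p*2.763923 + (1-p)*5.382382] = 4.085199
  V(0,0) = exp(-r*dt) * [p*1.745016 + (1-p)*4.085199] = 2.926417


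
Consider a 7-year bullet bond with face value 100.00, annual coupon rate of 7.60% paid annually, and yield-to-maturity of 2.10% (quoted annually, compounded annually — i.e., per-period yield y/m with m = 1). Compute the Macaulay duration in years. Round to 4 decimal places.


Coupon per period c = face * coupon_rate / m = 7.600000
Periods per year m = 1; per-period yield y/m = 0.021000
Number of cashflows N = 7
Cashflows (t years, CF_t, discount factor 1/(1+y/m)^(m*t), PV):
  t = 1.0000: CF_t = 7.600000, DF = 0.979432, PV = 7.443683
  t = 2.0000: CF_t = 7.600000, DF = 0.959287, PV = 7.290580
  t = 3.0000: CF_t = 7.600000, DF = 0.939556, PV = 7.140627
  t = 4.0000: CF_t = 7.600000, DF = 0.920231, PV = 6.993758
  t = 5.0000: CF_t = 7.600000, DF = 0.901304, PV = 6.849910
  t = 6.0000: CF_t = 7.600000, DF = 0.882766, PV = 6.709021
  t = 7.0000: CF_t = 107.600000, DF = 0.864609, PV = 93.031940
Price P = sum_t PV_t = 135.459520
Macaulay numerator sum_t t * PV_t:
  t * PV_t at t = 1.0000: 7.443683
  t * PV_t at t = 2.0000: 14.581161
  t * PV_t at t = 3.0000: 21.421882
  t * PV_t at t = 4.0000: 27.975033
  t * PV_t at t = 5.0000: 34.249551
  t * PV_t at t = 6.0000: 40.254125
  t * PV_t at t = 7.0000: 651.223579
Macaulay duration D = (sum_t t * PV_t) / P = 797.149014 / 135.459520 = 5.884777

Answer: Macaulay duration = 5.8848 years


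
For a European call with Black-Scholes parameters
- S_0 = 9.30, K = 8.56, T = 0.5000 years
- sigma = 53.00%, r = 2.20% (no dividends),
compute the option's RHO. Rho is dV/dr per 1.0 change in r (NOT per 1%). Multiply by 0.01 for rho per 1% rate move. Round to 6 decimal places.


d1 = 0.4379771640; d2 = 0.0632105699
phi(d1) = 0.3624566017; exp(-qT) = 1.0000000000; exp(-rT) = 0.9890602788
N(d2) = 0.5252005860
Rho = K*T*exp(-rT)*N(d2) = 8.5600 * 0.5000 * 0.9890602788 * 0.5252005860 = 2.223268

Answer: Rho = 2.223268


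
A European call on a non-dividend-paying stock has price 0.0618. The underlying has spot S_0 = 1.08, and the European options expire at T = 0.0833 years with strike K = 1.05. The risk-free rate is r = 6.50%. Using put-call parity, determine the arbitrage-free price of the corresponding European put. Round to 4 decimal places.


Answer: Put price = 0.0261

Derivation:
Put-call parity: C - P = S_0 * exp(-qT) - K * exp(-rT).
S_0 * exp(-qT) = 1.0800 * 1.00000000 = 1.08000000
K * exp(-rT) = 1.0500 * 0.99460013 = 1.04433014
P = C - S*exp(-qT) + K*exp(-rT)
P = 0.0618 - 1.08000000 + 1.04433014 = 0.0261


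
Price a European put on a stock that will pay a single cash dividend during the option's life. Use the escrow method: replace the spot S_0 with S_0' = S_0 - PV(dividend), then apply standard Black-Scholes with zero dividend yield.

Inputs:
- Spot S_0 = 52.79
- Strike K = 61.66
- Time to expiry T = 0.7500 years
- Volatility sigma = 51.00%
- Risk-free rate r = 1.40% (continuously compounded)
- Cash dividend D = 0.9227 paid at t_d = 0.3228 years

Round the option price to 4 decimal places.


PV(D) = D * exp(-r * t_d) = 0.9227 * 0.99549100 = 0.91853954
S_0' = S_0 - PV(D) = 52.7900 - 0.91853954 = 51.87146046
d1 = (ln(S_0'/K) + (r + sigma^2/2)*T) / (sigma*sqrt(T)) = -0.14678096
d2 = d1 - sigma*sqrt(T) = -0.58845391
exp(-rT) = 0.98955493
N(-d1) = 0.55834754; N(-d2) = 0.72188617
P = K * exp(-rT) * N(-d2) - S_0' * N(-d1) = 61.6600 * 0.98955493 * 0.72188617 - 51.87146046 * 0.55834754 = 15.0843

Answer: Price = 15.0843


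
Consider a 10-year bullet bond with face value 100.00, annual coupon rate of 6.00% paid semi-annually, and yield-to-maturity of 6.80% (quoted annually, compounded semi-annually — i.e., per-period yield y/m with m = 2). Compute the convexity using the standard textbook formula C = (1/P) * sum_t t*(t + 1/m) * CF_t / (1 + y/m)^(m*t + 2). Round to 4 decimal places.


Coupon per period c = face * coupon_rate / m = 3.000000
Periods per year m = 2; per-period yield y/m = 0.034000
Number of cashflows N = 20
Cashflows (t years, CF_t, discount factor 1/(1+y/m)^(m*t), PV):
  t = 0.5000: CF_t = 3.000000, DF = 0.967118, PV = 2.901354
  t = 1.0000: CF_t = 3.000000, DF = 0.935317, PV = 2.805952
  t = 1.5000: CF_t = 3.000000, DF = 0.904562, PV = 2.713686
  t = 2.0000: CF_t = 3.000000, DF = 0.874818, PV = 2.624455
  t = 2.5000: CF_t = 3.000000, DF = 0.846052, PV = 2.538157
  t = 3.0000: CF_t = 3.000000, DF = 0.818233, PV = 2.454698
  t = 3.5000: CF_t = 3.000000, DF = 0.791327, PV = 2.373982
  t = 4.0000: CF_t = 3.000000, DF = 0.765307, PV = 2.295921
  t = 4.5000: CF_t = 3.000000, DF = 0.740142, PV = 2.220427
  t = 5.0000: CF_t = 3.000000, DF = 0.715805, PV = 2.147414
  t = 5.5000: CF_t = 3.000000, DF = 0.692268, PV = 2.076803
  t = 6.0000: CF_t = 3.000000, DF = 0.669505, PV = 2.008514
  t = 6.5000: CF_t = 3.000000, DF = 0.647490, PV = 1.942470
  t = 7.0000: CF_t = 3.000000, DF = 0.626199, PV = 1.878597
  t = 7.5000: CF_t = 3.000000, DF = 0.605608, PV = 1.816825
  t = 8.0000: CF_t = 3.000000, DF = 0.585695, PV = 1.757084
  t = 8.5000: CF_t = 3.000000, DF = 0.566436, PV = 1.699308
  t = 9.0000: CF_t = 3.000000, DF = 0.547810, PV = 1.643431
  t = 9.5000: CF_t = 3.000000, DF = 0.529797, PV = 1.589392
  t = 10.0000: CF_t = 103.000000, DF = 0.512377, PV = 52.774782
Price P = sum_t PV_t = 94.263253
Convexity numerator sum_t t*(t + 1/m) * CF_t / (1+y/m)^(m*t + 2):
  t = 0.5000: term = 1.356843
  t = 1.0000: term = 3.936682
  t = 1.5000: term = 7.614472
  t = 2.0000: term = 12.273489
  t = 2.5000: term = 17.804868
  t = 3.0000: term = 24.107171
  t = 3.5000: term = 31.085971
  t = 4.0000: term = 38.653460
  t = 4.5000: term = 46.728070
  t = 5.0000: term = 55.234126
  t = 5.5000: term = 64.101500
  t = 6.0000: term = 73.265298
  t = 6.5000: term = 82.665552
  t = 7.0000: term = 92.246933
  t = 7.5000: term = 101.958479
  t = 8.0000: term = 111.753329
  t = 8.5000: term = 121.588487
  t = 9.0000: term = 131.424579
  t = 9.5000: term = 141.225638
  t = 10.0000: term = 5182.921977
Convexity = (1/P) * sum = 6341.946924 / 94.263253 = 67.279101

Answer: Convexity = 67.2791


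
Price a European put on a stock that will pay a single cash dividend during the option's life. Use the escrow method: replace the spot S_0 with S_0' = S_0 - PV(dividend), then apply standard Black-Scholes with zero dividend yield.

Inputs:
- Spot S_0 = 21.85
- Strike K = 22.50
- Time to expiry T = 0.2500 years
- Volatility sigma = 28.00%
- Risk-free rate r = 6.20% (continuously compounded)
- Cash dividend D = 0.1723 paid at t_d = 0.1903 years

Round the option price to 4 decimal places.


Answer: Price = 1.4748

Derivation:
PV(D) = D * exp(-r * t_d) = 0.1723 * 0.98827073 = 0.17027905
S_0' = S_0 - PV(D) = 21.8500 - 0.17027905 = 21.67972095
d1 = (ln(S_0'/K) + (r + sigma^2/2)*T) / (sigma*sqrt(T)) = -0.08455717
d2 = d1 - sigma*sqrt(T) = -0.22455717
exp(-rT) = 0.98461951
N(-d1) = 0.53369328; N(-d2) = 0.58883811
P = K * exp(-rT) * N(-d2) - S_0' * N(-d1) = 22.5000 * 0.98461951 * 0.58883811 - 21.67972095 * 0.53369328 = 1.4748


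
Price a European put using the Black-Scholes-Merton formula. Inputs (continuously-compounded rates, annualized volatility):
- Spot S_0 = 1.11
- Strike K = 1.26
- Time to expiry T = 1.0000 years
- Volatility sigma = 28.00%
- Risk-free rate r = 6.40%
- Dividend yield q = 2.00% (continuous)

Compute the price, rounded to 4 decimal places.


d1 = (ln(S/K) + (r - q + 0.5*sigma^2) * T) / (sigma * sqrt(T)) = -0.15554181
d2 = d1 - sigma * sqrt(T) = -0.43554181
exp(-rT) = 0.93800500; exp(-qT) = 0.98019867
P = K * exp(-rT) * N(-d2) - S_0 * exp(-qT) * N(-d1)
N(-d1) = 0.56180290; N(-d2) = 0.66841540
P = 1.2600 * 0.93800500 * 0.66841540 - 1.1100 * 0.98019867 * 0.56180290 = 0.1787

Answer: Price = 0.1787


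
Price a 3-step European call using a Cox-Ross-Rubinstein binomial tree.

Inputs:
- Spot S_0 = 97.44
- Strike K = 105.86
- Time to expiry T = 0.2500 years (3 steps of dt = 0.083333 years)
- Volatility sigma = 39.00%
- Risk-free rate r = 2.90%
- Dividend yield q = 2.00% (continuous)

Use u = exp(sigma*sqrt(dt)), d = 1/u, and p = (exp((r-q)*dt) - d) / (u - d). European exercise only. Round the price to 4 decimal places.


Answer: Price = V(0,0) = 4.4004

Derivation:
dt = T/N = 0.083333
u = exp(sigma*sqrt(dt)) = 1.119165; d = 1/u = 0.893523
p = (exp((r-q)*dt) - d) / (u - d) = 0.475209
Discount per step: exp(-r*dt) = 0.997586
Stock lattice S(k, i) with i counting down-moves:
  k=0: S(0,0) = 97.4400
  k=1: S(1,0) = 109.0515; S(1,1) = 87.0649
  k=2: S(2,0) = 122.0467; S(2,1) = 97.4400; S(2,2) = 77.7945
  k=3: S(3,0) = 136.5904; S(3,1) = 109.0515; S(3,2) = 87.0649; S(3,3) = 69.5111
Terminal payoffs V(N, i) = max(S_T - K, 0):
  V(3,0) = 30.730406; V(3,1) = 3.191485; V(3,2) = 0.000000; V(3,3) = 0.000000
Backward induction: V(k, i) = exp(-r*dt) * [p * V(k+1, i) + (1-p) * V(k+1, i+1)].
  V(2,0) = exp(-r*dt) * [p*30.730406 + (1-p)*3.191485] = 16.238935
  V(2,1) = exp(-r*dt) * [p*3.191485 + (1-p)*0.000000] = 1.512961
  V(2,2) = exp(-r*dt) * [p*0.000000 + (1-p)*0.000000] = 0.000000
  V(1,0) = exp(-r*dt) * [p*16.238935 + (1-p)*1.512961] = 8.490333
  V(1,1) = exp(-r*dt) * [p*1.512961 + (1-p)*0.000000] = 0.717237
  V(0,0) = exp(-r*dt) * [p*8.490333 + (1-p)*0.717237] = 4.400435


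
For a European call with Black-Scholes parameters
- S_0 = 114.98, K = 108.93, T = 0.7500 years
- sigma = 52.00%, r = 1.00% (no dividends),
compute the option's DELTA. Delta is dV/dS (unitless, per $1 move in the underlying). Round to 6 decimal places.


Answer: Delta = 0.641268

Derivation:
d1 = 0.3618492318; d2 = -0.0884839781
phi(d1) = 0.3736611283; exp(-qT) = 1.0000000000; exp(-rT) = 0.9925280548
N(d1) = 0.6412676501
Delta = exp(-qT) * N(d1) = 1.0000000000 * 0.6412676501 = 0.641268


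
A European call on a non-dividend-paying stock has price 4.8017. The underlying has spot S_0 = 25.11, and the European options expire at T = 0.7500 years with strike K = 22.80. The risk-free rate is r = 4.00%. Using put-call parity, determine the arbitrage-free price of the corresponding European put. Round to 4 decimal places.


Answer: Put price = 1.8179

Derivation:
Put-call parity: C - P = S_0 * exp(-qT) - K * exp(-rT).
S_0 * exp(-qT) = 25.1100 * 1.00000000 = 25.11000000
K * exp(-rT) = 22.8000 * 0.97044553 = 22.12615816
P = C - S*exp(-qT) + K*exp(-rT)
P = 4.8017 - 25.11000000 + 22.12615816 = 1.8179


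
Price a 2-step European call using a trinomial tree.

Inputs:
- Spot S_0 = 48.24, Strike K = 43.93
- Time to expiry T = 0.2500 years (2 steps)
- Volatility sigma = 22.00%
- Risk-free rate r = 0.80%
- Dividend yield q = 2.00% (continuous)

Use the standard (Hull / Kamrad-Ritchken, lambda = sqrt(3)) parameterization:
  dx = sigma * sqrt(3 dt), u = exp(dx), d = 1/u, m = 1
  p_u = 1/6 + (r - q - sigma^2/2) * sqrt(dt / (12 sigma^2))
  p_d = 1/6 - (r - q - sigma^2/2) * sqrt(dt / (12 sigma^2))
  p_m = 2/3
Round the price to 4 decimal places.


dt = T/N = 0.125000; dx = sigma*sqrt(3*dt) = 0.134722
u = exp(dx) = 1.144219; d = 1/u = 0.873959
p_u = 0.149873, p_m = 0.666667, p_d = 0.183461
Discount per step: exp(-r*dt) = 0.999000
Stock lattice S(k, j) with j the centered position index:
  k=0: S(0,+0) = 48.2400
  k=1: S(1,-1) = 42.1598; S(1,+0) = 48.2400; S(1,+1) = 55.1971
  k=2: S(2,-2) = 36.8459; S(2,-1) = 42.1598; S(2,+0) = 48.2400; S(2,+1) = 55.1971; S(2,+2) = 63.1576
Terminal payoffs V(N, j) = max(S_T - K, 0):
  V(2,-2) = 0.000000; V(2,-1) = 0.000000; V(2,+0) = 4.310000; V(2,+1) = 11.267104; V(2,+2) = 19.227552
Backward induction: V(k, j) = exp(-r*dt) * [p_u * V(k+1, j+1) + p_m * V(k+1, j) + p_d * V(k+1, j-1)]
  V(1,-1) = exp(-r*dt) * [p_u*4.310000 + p_m*0.000000 + p_d*0.000000] = 0.645306
  V(1,+0) = exp(-r*dt) * [p_u*11.267104 + p_m*4.310000 + p_d*0.000000] = 4.557406
  V(1,+1) = exp(-r*dt) * [p_u*19.227552 + p_m*11.267104 + p_d*4.310000] = 11.172627
  V(0,+0) = exp(-r*dt) * [p_u*11.172627 + p_m*4.557406 + p_d*0.645306] = 4.826303

Answer: Price = V(0,0) = 4.8263


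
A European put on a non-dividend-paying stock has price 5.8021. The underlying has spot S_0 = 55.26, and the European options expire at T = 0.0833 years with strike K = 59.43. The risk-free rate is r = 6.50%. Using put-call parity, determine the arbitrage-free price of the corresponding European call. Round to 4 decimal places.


Put-call parity: C - P = S_0 * exp(-qT) - K * exp(-rT).
S_0 * exp(-qT) = 55.2600 * 1.00000000 = 55.26000000
K * exp(-rT) = 59.4300 * 0.99460013 = 59.10908584
C = P + S*exp(-qT) - K*exp(-rT)
C = 5.8021 + 55.26000000 - 59.10908584 = 1.9530

Answer: Call price = 1.9530


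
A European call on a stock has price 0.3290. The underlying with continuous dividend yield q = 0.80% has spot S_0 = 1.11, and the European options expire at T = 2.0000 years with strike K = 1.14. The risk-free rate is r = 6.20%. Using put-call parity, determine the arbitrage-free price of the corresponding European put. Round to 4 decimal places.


Put-call parity: C - P = S_0 * exp(-qT) - K * exp(-rT).
S_0 * exp(-qT) = 1.1100 * 0.98412732 = 1.09238133
K * exp(-rT) = 1.1400 * 0.88337984 = 1.00705302
P = C - S*exp(-qT) + K*exp(-rT)
P = 0.3290 - 1.09238133 + 1.00705302 = 0.2437

Answer: Put price = 0.2437


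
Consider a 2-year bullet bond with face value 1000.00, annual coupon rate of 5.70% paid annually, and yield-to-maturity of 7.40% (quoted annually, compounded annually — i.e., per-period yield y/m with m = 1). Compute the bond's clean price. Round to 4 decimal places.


Answer: Price = 969.4333

Derivation:
Coupon per period c = face * coupon_rate / m = 57.000000
Periods per year m = 1; per-period yield y/m = 0.074000
Number of cashflows N = 2
Cashflows (t years, CF_t, discount factor 1/(1+y/m)^(m*t), PV):
  t = 1.0000: CF_t = 57.000000, DF = 0.931099, PV = 53.072626
  t = 2.0000: CF_t = 1057.000000, DF = 0.866945, PV = 916.360635
Price P = sum_t PV_t = 969.433261


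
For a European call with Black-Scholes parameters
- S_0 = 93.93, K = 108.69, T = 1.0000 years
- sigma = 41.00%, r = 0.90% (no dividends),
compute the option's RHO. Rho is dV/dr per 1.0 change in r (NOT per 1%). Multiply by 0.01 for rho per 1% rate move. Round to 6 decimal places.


Answer: Rho = 31.769275

Derivation:
d1 = -0.1290243160; d2 = -0.5390243160
phi(d1) = 0.3956354113; exp(-qT) = 1.0000000000; exp(-rT) = 0.9910403788
N(d2) = 0.2949350382
Rho = K*T*exp(-rT)*N(d2) = 108.6900 * 1.0000 * 0.9910403788 * 0.2949350382 = 31.769275


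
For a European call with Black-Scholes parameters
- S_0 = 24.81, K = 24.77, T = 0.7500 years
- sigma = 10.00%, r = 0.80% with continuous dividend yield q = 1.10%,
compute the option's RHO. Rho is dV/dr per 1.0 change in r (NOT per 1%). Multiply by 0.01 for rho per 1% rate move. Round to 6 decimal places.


Answer: Rho = 8.860202

Derivation:
d1 = 0.0359522271; d2 = -0.0506503132
phi(d1) = 0.3986845348; exp(-qT) = 0.9917839379; exp(-rT) = 0.9940179641
N(d2) = 0.4798020850
Rho = K*T*exp(-rT)*N(d2) = 24.7700 * 0.7500 * 0.9940179641 * 0.4798020850 = 8.860202


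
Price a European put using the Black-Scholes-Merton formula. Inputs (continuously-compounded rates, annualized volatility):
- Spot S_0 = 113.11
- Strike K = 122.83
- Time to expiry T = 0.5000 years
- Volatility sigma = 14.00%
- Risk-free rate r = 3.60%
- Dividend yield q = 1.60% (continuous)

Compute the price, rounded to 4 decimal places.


d1 = (ln(S/K) + (r - q + 0.5*sigma^2) * T) / (sigma * sqrt(T)) = -0.68226197
d2 = d1 - sigma * sqrt(T) = -0.78125692
exp(-rT) = 0.98216103; exp(-qT) = 0.99203191
P = K * exp(-rT) * N(-d2) - S_0 * exp(-qT) * N(-d1)
N(-d1) = 0.75246334; N(-d2) = 0.78267430
P = 122.8300 * 0.98216103 * 0.78267430 - 113.1100 * 0.99203191 * 0.75246334 = 9.9880

Answer: Price = 9.9880


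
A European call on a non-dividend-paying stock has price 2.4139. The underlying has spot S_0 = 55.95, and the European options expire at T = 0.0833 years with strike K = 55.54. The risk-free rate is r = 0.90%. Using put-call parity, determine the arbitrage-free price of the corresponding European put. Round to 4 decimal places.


Put-call parity: C - P = S_0 * exp(-qT) - K * exp(-rT).
S_0 * exp(-qT) = 55.9500 * 1.00000000 = 55.95000000
K * exp(-rT) = 55.5400 * 0.99925058 = 55.49837727
P = C - S*exp(-qT) + K*exp(-rT)
P = 2.4139 - 55.95000000 + 55.49837727 = 1.9623

Answer: Put price = 1.9623


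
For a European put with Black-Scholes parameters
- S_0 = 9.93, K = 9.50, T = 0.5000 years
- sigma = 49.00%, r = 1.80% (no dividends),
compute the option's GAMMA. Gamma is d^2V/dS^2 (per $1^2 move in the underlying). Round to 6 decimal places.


d1 = 0.3269825674; d2 = -0.0194997554
phi(d1) = 0.3781753383; exp(-qT) = 1.0000000000; exp(-rT) = 0.9910403788
Gamma = exp(-qT) * phi(d1) / (S * sigma * sqrt(T)) = 1.0000000000 * 0.3781753383 / (9.9300 * 0.4900 * 0.7071067812) = 0.109916

Answer: Gamma = 0.109916


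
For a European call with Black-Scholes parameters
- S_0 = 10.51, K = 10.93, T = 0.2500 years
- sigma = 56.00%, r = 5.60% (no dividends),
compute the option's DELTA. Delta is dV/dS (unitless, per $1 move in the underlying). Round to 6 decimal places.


Answer: Delta = 0.519961

Derivation:
d1 = 0.0500567239; d2 = -0.2299432761
phi(d1) = 0.3984427834; exp(-qT) = 1.0000000000; exp(-rT) = 0.9860975443
N(d1) = 0.5199614071
Delta = exp(-qT) * N(d1) = 1.0000000000 * 0.5199614071 = 0.519961


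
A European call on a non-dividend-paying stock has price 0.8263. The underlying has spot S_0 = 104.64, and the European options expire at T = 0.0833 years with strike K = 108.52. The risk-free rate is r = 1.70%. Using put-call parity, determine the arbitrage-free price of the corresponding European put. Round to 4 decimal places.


Answer: Put price = 4.5527

Derivation:
Put-call parity: C - P = S_0 * exp(-qT) - K * exp(-rT).
S_0 * exp(-qT) = 104.6400 * 1.00000000 = 104.64000000
K * exp(-rT) = 108.5200 * 0.99858490 = 108.36643359
P = C - S*exp(-qT) + K*exp(-rT)
P = 0.8263 - 104.64000000 + 108.36643359 = 4.5527


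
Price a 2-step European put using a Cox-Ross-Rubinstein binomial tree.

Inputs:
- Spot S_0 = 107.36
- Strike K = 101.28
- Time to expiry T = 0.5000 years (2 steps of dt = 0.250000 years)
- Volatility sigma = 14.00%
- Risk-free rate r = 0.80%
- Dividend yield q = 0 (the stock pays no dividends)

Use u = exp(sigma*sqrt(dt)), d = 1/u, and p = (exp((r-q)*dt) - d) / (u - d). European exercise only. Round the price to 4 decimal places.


Answer: Price = V(0,0) = 2.0039

Derivation:
dt = T/N = 0.250000
u = exp(sigma*sqrt(dt)) = 1.072508; d = 1/u = 0.932394
p = (exp((r-q)*dt) - d) / (u - d) = 0.496795
Discount per step: exp(-r*dt) = 0.998002
Stock lattice S(k, i) with i counting down-moves:
  k=0: S(0,0) = 107.3600
  k=1: S(1,0) = 115.1445; S(1,1) = 100.1018
  k=2: S(2,0) = 123.4934; S(2,1) = 107.3600; S(2,2) = 93.3343
Terminal payoffs V(N, i) = max(K - S_T, 0):
  V(2,0) = 0.000000; V(2,1) = 0.000000; V(2,2) = 7.945700
Backward induction: V(k, i) = exp(-r*dt) * [p * V(k+1, i) + (1-p) * V(k+1, i+1)].
  V(1,0) = exp(-r*dt) * [p*0.000000 + (1-p)*0.000000] = 0.000000
  V(1,1) = exp(-r*dt) * [p*0.000000 + (1-p)*7.945700] = 3.990323
  V(0,0) = exp(-r*dt) * [p*0.000000 + (1-p)*3.990323] = 2.003937


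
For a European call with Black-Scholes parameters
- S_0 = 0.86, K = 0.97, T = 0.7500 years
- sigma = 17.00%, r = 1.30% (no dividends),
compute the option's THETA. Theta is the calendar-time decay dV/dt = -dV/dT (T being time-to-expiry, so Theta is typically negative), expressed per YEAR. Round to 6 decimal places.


d1 = -0.6777153609; d2 = -0.8249396796
phi(d1) = 0.3170843068; exp(-qT) = 1.0000000000; exp(-rT) = 0.9902973771
Theta = -S*exp(-qT)*phi(d1)*sigma/(2*sqrt(T)) - r*K*exp(-rT)*N(d2) + q*S*exp(-qT)*N(d1)
N(d1) = 0.2489760925; N(d2) = 0.2047029187; sqrt(T) = 0.8660254038
Term 1 = -0.8600 * 1.0000000000 * 0.3170843068 * 0.1700 / (2 * 0.8660254038) = -0.0267646454
Term 2 = -0.0130 * 0.9700 * 0.9902973771 * 0.2047029187 = -0.0025562584
Term 3 = 0 (no dividend yield, q = 0)
Theta = -0.0267646454 + (-0.0025562584) + (0.0000000000) = -0.029321

Answer: Theta = -0.029321
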